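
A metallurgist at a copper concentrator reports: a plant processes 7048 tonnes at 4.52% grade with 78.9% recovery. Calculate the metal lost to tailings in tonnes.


67.2182 tonnes

Total metal in feed:
= 7048 * 4.52 / 100 = 318.5696 tonnes
Metal recovered:
= 318.5696 * 78.9 / 100 = 251.3514144 tonnes
Metal lost to tailings:
= 318.5696 - 251.3514144
= 67.2182 tonnes


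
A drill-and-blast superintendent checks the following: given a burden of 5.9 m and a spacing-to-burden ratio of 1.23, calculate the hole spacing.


Spacing = burden * ratio
= 5.9 * 1.23
= 7.257 m

7.257 m


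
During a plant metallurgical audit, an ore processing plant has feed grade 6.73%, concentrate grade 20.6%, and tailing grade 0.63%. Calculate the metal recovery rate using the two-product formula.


93.4983%

Using the two-product formula:
R = 100 * c * (f - t) / (f * (c - t))
Numerator = 100 * 20.6 * (6.73 - 0.63)
= 100 * 20.6 * 6.1
= 12566.0
Denominator = 6.73 * (20.6 - 0.63)
= 6.73 * 19.97
= 134.3981
R = 12566.0 / 134.3981
= 93.4983%


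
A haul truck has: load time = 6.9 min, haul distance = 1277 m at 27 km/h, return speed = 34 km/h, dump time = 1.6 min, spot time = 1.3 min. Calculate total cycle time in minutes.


14.8913 min

Convert haul speed to m/min: 27 * 1000/60 = 450 m/min
Haul time = 1277 / 450 = 2.837777778 min
Convert return speed to m/min: 34 * 1000/60 = 566.6666667 m/min
Return time = 1277 / 566.6666667 = 2.253529412 min
Total cycle time:
= 6.9 + 2.837777778 + 1.6 + 2.253529412 + 1.3
= 14.8913 min


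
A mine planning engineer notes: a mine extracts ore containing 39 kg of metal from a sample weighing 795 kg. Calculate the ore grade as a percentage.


Ore grade = (metal mass / ore mass) * 100
= (39 / 795) * 100
= 0.04905660377 * 100
= 4.9057%

4.9057%


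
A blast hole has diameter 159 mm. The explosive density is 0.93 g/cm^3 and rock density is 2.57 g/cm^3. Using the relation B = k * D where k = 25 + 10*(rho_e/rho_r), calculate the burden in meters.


4.5504 m

First, compute k:
rho_e / rho_r = 0.93 / 2.57 = 0.3618677043
k = 25 + 10 * 0.3618677043 = 28.61867704
Then, compute burden:
B = k * D / 1000 = 28.61867704 * 159 / 1000
= 4550.36965 / 1000
= 4.5504 m


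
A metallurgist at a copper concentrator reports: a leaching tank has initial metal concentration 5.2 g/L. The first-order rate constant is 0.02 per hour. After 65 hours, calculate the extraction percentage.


Compute the exponent:
-k * t = -0.02 * 65 = -1.3
Remaining concentration:
C = 5.2 * exp(-1.3)
= 5.2 * 0.272531793
= 1.417165324 g/L
Extracted = 5.2 - 1.417165324 = 3.782834676 g/L
Extraction % = 3.782834676 / 5.2 * 100
= 72.7468%

72.7468%


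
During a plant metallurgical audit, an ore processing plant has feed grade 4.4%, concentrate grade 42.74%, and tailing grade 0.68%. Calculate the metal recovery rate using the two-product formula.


85.9123%

Using the two-product formula:
R = 100 * c * (f - t) / (f * (c - t))
Numerator = 100 * 42.74 * (4.4 - 0.68)
= 100 * 42.74 * 3.72
= 15899.28
Denominator = 4.4 * (42.74 - 0.68)
= 4.4 * 42.06
= 185.064
R = 15899.28 / 185.064
= 85.9123%


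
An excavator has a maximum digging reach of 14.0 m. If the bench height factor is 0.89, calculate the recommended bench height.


12.46 m

Bench height = reach * factor
= 14.0 * 0.89
= 12.46 m


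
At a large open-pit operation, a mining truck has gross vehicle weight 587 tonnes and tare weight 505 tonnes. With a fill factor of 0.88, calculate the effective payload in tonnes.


72.16 tonnes

Maximum payload = gross - tare
= 587 - 505 = 82 tonnes
Effective payload = max payload * fill factor
= 82 * 0.88
= 72.16 tonnes


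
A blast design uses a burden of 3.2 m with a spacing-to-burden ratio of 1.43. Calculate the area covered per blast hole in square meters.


14.6432 m^2

First, find the spacing:
Spacing = burden * ratio = 3.2 * 1.43
= 4.576 m
Then, calculate the area:
Area = burden * spacing = 3.2 * 4.576
= 14.6432 m^2


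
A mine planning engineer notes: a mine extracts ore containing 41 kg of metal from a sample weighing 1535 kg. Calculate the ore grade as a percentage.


2.671%

Ore grade = (metal mass / ore mass) * 100
= (41 / 1535) * 100
= 0.02671009772 * 100
= 2.671%


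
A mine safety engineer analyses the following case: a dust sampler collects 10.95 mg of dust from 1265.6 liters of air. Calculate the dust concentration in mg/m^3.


8.652 mg/m^3

Convert liters to m^3: 1 m^3 = 1000 L
Concentration = mass / volume * 1000
= 10.95 / 1265.6 * 1000
= 0.008652022756 * 1000
= 8.652 mg/m^3


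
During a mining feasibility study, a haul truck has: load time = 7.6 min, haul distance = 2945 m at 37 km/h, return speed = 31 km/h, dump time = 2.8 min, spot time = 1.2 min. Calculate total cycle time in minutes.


22.0757 min

Convert haul speed to m/min: 37 * 1000/60 = 616.6666667 m/min
Haul time = 2945 / 616.6666667 = 4.775675676 min
Convert return speed to m/min: 31 * 1000/60 = 516.6666667 m/min
Return time = 2945 / 516.6666667 = 5.7 min
Total cycle time:
= 7.6 + 4.775675676 + 2.8 + 5.7 + 1.2
= 22.0757 min


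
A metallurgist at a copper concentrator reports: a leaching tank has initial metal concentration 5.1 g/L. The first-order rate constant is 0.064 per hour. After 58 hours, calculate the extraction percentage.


Compute the exponent:
-k * t = -0.064 * 58 = -3.712
Remaining concentration:
C = 5.1 * exp(-3.712)
= 5.1 * 0.02442861715
= 0.1245859475 g/L
Extracted = 5.1 - 0.1245859475 = 4.975414053 g/L
Extraction % = 4.975414053 / 5.1 * 100
= 97.5571%

97.5571%


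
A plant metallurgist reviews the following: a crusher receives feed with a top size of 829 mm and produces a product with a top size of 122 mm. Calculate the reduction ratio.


6.7951

Reduction ratio = feed size / product size
= 829 / 122
= 6.7951


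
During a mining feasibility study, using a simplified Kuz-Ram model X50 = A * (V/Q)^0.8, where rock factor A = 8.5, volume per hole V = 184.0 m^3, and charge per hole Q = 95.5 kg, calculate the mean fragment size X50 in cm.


Compute V/Q:
V/Q = 184.0 / 95.5 = 1.926701571
Raise to the power 0.8:
(V/Q)^0.8 = 1.926701571^0.8 = 1.689863249
Multiply by A:
X50 = 8.5 * 1.689863249
= 14.3638 cm

14.3638 cm


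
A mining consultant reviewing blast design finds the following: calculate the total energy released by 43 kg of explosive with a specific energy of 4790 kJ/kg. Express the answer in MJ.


205.97 MJ

Energy = mass * specific_energy / 1000
= 43 * 4790 / 1000
= 205970 / 1000
= 205.97 MJ


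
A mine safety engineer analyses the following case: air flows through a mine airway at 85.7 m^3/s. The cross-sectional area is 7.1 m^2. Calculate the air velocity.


Velocity = flow rate / cross-sectional area
= 85.7 / 7.1
= 12.0704 m/s

12.0704 m/s


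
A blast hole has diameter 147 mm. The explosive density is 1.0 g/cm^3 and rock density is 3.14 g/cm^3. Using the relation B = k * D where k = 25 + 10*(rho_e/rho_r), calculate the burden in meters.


4.1432 m

First, compute k:
rho_e / rho_r = 1.0 / 3.14 = 0.3184713376
k = 25 + 10 * 0.3184713376 = 28.18471338
Then, compute burden:
B = k * D / 1000 = 28.18471338 * 147 / 1000
= 4143.152866 / 1000
= 4.1432 m


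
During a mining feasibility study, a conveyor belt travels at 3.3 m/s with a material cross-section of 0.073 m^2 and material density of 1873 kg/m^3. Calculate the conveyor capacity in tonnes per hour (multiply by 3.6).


1624.3405 t/h

Volumetric flow = speed * area
= 3.3 * 0.073 = 0.2409 m^3/s
Mass flow = volumetric * density
= 0.2409 * 1873 = 451.2057 kg/s
Convert to t/h: multiply by 3.6
Capacity = 451.2057 * 3.6
= 1624.3405 t/h


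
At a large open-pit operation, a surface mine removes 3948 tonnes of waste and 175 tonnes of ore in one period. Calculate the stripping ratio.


22.56

Stripping ratio = waste tonnage / ore tonnage
= 3948 / 175
= 22.56


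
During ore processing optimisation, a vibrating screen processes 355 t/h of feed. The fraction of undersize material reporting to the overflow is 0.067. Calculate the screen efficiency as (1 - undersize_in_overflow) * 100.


Screen efficiency = (1 - fraction of undersize in overflow) * 100
= (1 - 0.067) * 100
= 0.933 * 100
= 93.3%

93.3%


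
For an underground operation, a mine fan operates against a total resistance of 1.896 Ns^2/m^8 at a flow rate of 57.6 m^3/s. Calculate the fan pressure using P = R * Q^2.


Compute Q^2:
Q^2 = 57.6^2 = 3317.76
Compute pressure:
P = R * Q^2 = 1.896 * 3317.76
= 6290.473 Pa

6290.473 Pa


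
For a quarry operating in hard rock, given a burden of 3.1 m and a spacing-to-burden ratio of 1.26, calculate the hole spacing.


Spacing = burden * ratio
= 3.1 * 1.26
= 3.906 m

3.906 m


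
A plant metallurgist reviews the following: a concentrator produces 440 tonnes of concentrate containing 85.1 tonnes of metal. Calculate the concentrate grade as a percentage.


19.3409%

Grade = (metal in concentrate / concentrate mass) * 100
= (85.1 / 440) * 100
= 0.1934090909 * 100
= 19.3409%


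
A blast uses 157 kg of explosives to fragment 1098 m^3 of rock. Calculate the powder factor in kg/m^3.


Powder factor = explosive mass / rock volume
= 157 / 1098
= 0.143 kg/m^3

0.143 kg/m^3


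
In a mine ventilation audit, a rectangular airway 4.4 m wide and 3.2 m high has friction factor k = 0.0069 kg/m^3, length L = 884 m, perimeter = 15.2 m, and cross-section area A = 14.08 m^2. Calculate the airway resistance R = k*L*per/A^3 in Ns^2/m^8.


Compute the numerator:
k * L * per = 0.0069 * 884 * 15.2
= 92.71392
Compute the denominator:
A^3 = 14.08^3 = 2791.309312
Resistance:
R = 92.71392 / 2791.309312
= 0.0332 Ns^2/m^8

0.0332 Ns^2/m^8


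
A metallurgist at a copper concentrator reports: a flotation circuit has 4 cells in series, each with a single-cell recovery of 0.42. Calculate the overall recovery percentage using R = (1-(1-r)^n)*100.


88.6835%

Complement of single-cell recovery:
1 - r = 1 - 0.42 = 0.58
Raise to power n:
(1 - r)^4 = 0.58^4 = 0.11316496
Overall recovery:
R = (1 - 0.11316496) * 100
= 88.6835%


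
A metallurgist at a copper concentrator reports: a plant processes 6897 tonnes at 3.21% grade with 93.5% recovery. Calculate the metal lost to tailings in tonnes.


14.3906 tonnes

Total metal in feed:
= 6897 * 3.21 / 100 = 221.3937 tonnes
Metal recovered:
= 221.3937 * 93.5 / 100 = 207.0031095 tonnes
Metal lost to tailings:
= 221.3937 - 207.0031095
= 14.3906 tonnes


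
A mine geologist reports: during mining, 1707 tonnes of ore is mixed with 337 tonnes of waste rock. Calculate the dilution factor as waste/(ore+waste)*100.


Total material = ore + waste
= 1707 + 337 = 2044 tonnes
Dilution = waste / total * 100
= 337 / 2044 * 100
= 0.1648727984 * 100
= 16.4873%

16.4873%


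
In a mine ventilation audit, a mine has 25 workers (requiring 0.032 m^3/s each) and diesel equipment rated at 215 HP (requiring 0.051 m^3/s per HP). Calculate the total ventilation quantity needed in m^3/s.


Airflow for workers:
Q_people = 25 * 0.032 = 0.8 m^3/s
Airflow for diesel equipment:
Q_diesel = 215 * 0.051 = 10.965 m^3/s
Total ventilation:
Q_total = 0.8 + 10.965
= 11.765 m^3/s

11.765 m^3/s


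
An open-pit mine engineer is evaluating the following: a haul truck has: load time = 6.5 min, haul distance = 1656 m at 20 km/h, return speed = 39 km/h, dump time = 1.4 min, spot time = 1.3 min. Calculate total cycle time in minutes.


16.7157 min

Convert haul speed to m/min: 20 * 1000/60 = 333.3333333 m/min
Haul time = 1656 / 333.3333333 = 4.968 min
Convert return speed to m/min: 39 * 1000/60 = 650 m/min
Return time = 1656 / 650 = 2.547692308 min
Total cycle time:
= 6.5 + 4.968 + 1.4 + 2.547692308 + 1.3
= 16.7157 min


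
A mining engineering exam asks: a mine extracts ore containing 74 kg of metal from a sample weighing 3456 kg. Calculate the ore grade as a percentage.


2.1412%

Ore grade = (metal mass / ore mass) * 100
= (74 / 3456) * 100
= 0.02141203704 * 100
= 2.1412%


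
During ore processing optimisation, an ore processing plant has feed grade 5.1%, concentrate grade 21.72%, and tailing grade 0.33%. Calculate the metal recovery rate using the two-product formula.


94.9724%

Using the two-product formula:
R = 100 * c * (f - t) / (f * (c - t))
Numerator = 100 * 21.72 * (5.1 - 0.33)
= 100 * 21.72 * 4.77
= 10360.44
Denominator = 5.1 * (21.72 - 0.33)
= 5.1 * 21.39
= 109.089
R = 10360.44 / 109.089
= 94.9724%


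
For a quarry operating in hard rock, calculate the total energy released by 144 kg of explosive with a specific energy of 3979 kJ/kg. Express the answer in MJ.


Energy = mass * specific_energy / 1000
= 144 * 3979 / 1000
= 572976 / 1000
= 572.976 MJ

572.976 MJ


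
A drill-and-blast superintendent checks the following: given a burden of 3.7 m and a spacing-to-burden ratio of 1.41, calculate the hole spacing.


Spacing = burden * ratio
= 3.7 * 1.41
= 5.217 m

5.217 m


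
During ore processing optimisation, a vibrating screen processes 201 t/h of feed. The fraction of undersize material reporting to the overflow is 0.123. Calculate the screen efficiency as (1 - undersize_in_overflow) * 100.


87.7%

Screen efficiency = (1 - fraction of undersize in overflow) * 100
= (1 - 0.123) * 100
= 0.877 * 100
= 87.7%


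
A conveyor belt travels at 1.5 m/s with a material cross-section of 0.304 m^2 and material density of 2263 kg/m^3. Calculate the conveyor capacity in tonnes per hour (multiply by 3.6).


Volumetric flow = speed * area
= 1.5 * 0.304 = 0.456 m^3/s
Mass flow = volumetric * density
= 0.456 * 2263 = 1031.928 kg/s
Convert to t/h: multiply by 3.6
Capacity = 1031.928 * 3.6
= 3714.9408 t/h

3714.9408 t/h


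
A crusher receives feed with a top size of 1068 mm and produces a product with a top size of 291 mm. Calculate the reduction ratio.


3.6701

Reduction ratio = feed size / product size
= 1068 / 291
= 3.6701


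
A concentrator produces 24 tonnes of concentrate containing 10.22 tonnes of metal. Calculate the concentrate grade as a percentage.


Grade = (metal in concentrate / concentrate mass) * 100
= (10.22 / 24) * 100
= 0.4258333333 * 100
= 42.5833%

42.5833%


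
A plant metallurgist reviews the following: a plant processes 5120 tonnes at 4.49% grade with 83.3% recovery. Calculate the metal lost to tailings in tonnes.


38.3913 tonnes

Total metal in feed:
= 5120 * 4.49 / 100 = 229.888 tonnes
Metal recovered:
= 229.888 * 83.3 / 100 = 191.496704 tonnes
Metal lost to tailings:
= 229.888 - 191.496704
= 38.3913 tonnes


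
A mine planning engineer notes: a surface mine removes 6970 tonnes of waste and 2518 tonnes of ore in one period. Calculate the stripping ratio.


Stripping ratio = waste tonnage / ore tonnage
= 6970 / 2518
= 2.7681

2.7681


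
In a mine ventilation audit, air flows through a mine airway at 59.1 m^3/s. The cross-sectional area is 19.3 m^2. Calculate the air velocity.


Velocity = flow rate / cross-sectional area
= 59.1 / 19.3
= 3.0622 m/s

3.0622 m/s


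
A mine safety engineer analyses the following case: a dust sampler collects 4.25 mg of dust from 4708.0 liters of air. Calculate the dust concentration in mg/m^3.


Convert liters to m^3: 1 m^3 = 1000 L
Concentration = mass / volume * 1000
= 4.25 / 4708.0 * 1000
= 0.0009027187766 * 1000
= 0.9027 mg/m^3

0.9027 mg/m^3


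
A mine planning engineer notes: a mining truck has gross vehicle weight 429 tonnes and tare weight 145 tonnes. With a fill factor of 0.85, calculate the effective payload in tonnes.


241.4 tonnes

Maximum payload = gross - tare
= 429 - 145 = 284 tonnes
Effective payload = max payload * fill factor
= 284 * 0.85
= 241.4 tonnes


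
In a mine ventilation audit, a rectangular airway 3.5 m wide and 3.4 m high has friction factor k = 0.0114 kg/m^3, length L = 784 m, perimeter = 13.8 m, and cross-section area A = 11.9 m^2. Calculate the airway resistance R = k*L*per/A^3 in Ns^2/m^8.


Compute the numerator:
k * L * per = 0.0114 * 784 * 13.8
= 123.33888
Compute the denominator:
A^3 = 11.9^3 = 1685.159
Resistance:
R = 123.33888 / 1685.159
= 0.0732 Ns^2/m^8

0.0732 Ns^2/m^8


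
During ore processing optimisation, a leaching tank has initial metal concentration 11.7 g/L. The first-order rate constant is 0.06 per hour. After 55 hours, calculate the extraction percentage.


Compute the exponent:
-k * t = -0.06 * 55 = -3.3
Remaining concentration:
C = 11.7 * exp(-3.3)
= 11.7 * 0.0368831674
= 0.4315330586 g/L
Extracted = 11.7 - 0.4315330586 = 11.26846694 g/L
Extraction % = 11.26846694 / 11.7 * 100
= 96.3117%

96.3117%


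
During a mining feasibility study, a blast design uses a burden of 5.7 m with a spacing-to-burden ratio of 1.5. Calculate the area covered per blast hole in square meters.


48.735 m^2

First, find the spacing:
Spacing = burden * ratio = 5.7 * 1.5
= 8.55 m
Then, calculate the area:
Area = burden * spacing = 5.7 * 8.55
= 48.735 m^2


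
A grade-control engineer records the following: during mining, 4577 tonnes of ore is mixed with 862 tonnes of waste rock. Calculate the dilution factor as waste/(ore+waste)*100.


Total material = ore + waste
= 4577 + 862 = 5439 tonnes
Dilution = waste / total * 100
= 862 / 5439 * 100
= 0.1584850156 * 100
= 15.8485%

15.8485%


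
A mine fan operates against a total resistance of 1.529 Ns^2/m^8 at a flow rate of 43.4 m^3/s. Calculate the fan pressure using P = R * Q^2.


Compute Q^2:
Q^2 = 43.4^2 = 1883.56
Compute pressure:
P = R * Q^2 = 1.529 * 1883.56
= 2879.9632 Pa

2879.9632 Pa


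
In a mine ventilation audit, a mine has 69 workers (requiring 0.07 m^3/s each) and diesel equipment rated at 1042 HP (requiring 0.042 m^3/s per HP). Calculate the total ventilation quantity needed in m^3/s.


48.594 m^3/s

Airflow for workers:
Q_people = 69 * 0.07 = 4.83 m^3/s
Airflow for diesel equipment:
Q_diesel = 1042 * 0.042 = 43.764 m^3/s
Total ventilation:
Q_total = 4.83 + 43.764
= 48.594 m^3/s


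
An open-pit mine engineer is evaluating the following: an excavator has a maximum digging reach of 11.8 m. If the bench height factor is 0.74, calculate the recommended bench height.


Bench height = reach * factor
= 11.8 * 0.74
= 8.732 m

8.732 m


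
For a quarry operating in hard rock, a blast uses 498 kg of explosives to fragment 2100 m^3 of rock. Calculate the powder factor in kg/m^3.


Powder factor = explosive mass / rock volume
= 498 / 2100
= 0.2371 kg/m^3

0.2371 kg/m^3


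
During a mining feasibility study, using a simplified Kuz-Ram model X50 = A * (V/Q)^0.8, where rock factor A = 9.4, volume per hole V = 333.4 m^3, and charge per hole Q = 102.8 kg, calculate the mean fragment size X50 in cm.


24.0938 cm

Compute V/Q:
V/Q = 333.4 / 102.8 = 3.243190661
Raise to the power 0.8:
(V/Q)^0.8 = 3.243190661^0.8 = 2.563173384
Multiply by A:
X50 = 9.4 * 2.563173384
= 24.0938 cm


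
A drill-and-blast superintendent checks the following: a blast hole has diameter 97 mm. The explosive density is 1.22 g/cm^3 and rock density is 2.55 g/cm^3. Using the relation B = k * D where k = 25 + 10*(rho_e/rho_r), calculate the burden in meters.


2.8891 m

First, compute k:
rho_e / rho_r = 1.22 / 2.55 = 0.4784313725
k = 25 + 10 * 0.4784313725 = 29.78431373
Then, compute burden:
B = k * D / 1000 = 29.78431373 * 97 / 1000
= 2889.078431 / 1000
= 2.8891 m


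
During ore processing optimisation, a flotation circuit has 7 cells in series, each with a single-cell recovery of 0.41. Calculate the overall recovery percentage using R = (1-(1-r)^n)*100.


Complement of single-cell recovery:
1 - r = 1 - 0.41 = 0.59
Raise to power n:
(1 - r)^7 = 0.59^7 = 0.02488651485
Overall recovery:
R = (1 - 0.02488651485) * 100
= 97.5113%

97.5113%


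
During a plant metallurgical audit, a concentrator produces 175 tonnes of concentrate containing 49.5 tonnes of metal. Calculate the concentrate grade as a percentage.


28.2857%

Grade = (metal in concentrate / concentrate mass) * 100
= (49.5 / 175) * 100
= 0.2828571429 * 100
= 28.2857%


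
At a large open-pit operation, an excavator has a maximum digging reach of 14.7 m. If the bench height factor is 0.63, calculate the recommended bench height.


Bench height = reach * factor
= 14.7 * 0.63
= 9.261 m

9.261 m


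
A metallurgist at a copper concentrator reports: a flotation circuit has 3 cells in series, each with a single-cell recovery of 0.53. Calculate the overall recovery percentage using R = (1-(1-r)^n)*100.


89.6177%

Complement of single-cell recovery:
1 - r = 1 - 0.53 = 0.47
Raise to power n:
(1 - r)^3 = 0.47^3 = 0.103823
Overall recovery:
R = (1 - 0.103823) * 100
= 89.6177%


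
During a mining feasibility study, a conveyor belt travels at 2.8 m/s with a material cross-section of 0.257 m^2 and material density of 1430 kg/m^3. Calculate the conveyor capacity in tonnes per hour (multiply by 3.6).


Volumetric flow = speed * area
= 2.8 * 0.257 = 0.7196 m^3/s
Mass flow = volumetric * density
= 0.7196 * 1430 = 1029.028 kg/s
Convert to t/h: multiply by 3.6
Capacity = 1029.028 * 3.6
= 3704.5008 t/h

3704.5008 t/h


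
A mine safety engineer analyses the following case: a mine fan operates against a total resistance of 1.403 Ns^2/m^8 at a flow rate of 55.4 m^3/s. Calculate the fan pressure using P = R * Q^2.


4306.0315 Pa

Compute Q^2:
Q^2 = 55.4^2 = 3069.16
Compute pressure:
P = R * Q^2 = 1.403 * 3069.16
= 4306.0315 Pa


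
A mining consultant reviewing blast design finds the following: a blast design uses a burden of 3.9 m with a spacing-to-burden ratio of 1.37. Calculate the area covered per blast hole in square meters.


20.8377 m^2

First, find the spacing:
Spacing = burden * ratio = 3.9 * 1.37
= 5.343 m
Then, calculate the area:
Area = burden * spacing = 3.9 * 5.343
= 20.8377 m^2


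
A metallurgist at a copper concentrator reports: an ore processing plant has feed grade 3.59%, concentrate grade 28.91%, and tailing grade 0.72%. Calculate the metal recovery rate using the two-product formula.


81.9861%

Using the two-product formula:
R = 100 * c * (f - t) / (f * (c - t))
Numerator = 100 * 28.91 * (3.59 - 0.72)
= 100 * 28.91 * 2.87
= 8297.17
Denominator = 3.59 * (28.91 - 0.72)
= 3.59 * 28.19
= 101.2021
R = 8297.17 / 101.2021
= 81.9861%


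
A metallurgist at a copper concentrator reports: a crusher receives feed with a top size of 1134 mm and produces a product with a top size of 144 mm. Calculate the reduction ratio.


7.875

Reduction ratio = feed size / product size
= 1134 / 144
= 7.875


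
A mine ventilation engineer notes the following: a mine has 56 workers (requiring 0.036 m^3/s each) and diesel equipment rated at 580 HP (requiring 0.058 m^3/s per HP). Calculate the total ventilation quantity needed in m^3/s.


35.656 m^3/s

Airflow for workers:
Q_people = 56 * 0.036 = 2.016 m^3/s
Airflow for diesel equipment:
Q_diesel = 580 * 0.058 = 33.64 m^3/s
Total ventilation:
Q_total = 2.016 + 33.64
= 35.656 m^3/s


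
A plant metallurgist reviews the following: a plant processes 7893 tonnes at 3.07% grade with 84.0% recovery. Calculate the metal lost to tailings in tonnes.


Total metal in feed:
= 7893 * 3.07 / 100 = 242.3151 tonnes
Metal recovered:
= 242.3151 * 84.0 / 100 = 203.544684 tonnes
Metal lost to tailings:
= 242.3151 - 203.544684
= 38.7704 tonnes

38.7704 tonnes


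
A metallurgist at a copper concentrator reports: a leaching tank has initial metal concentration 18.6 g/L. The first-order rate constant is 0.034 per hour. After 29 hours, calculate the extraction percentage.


Compute the exponent:
-k * t = -0.034 * 29 = -0.986
Remaining concentration:
C = 18.6 * exp(-0.986)
= 18.6 * 0.3730659744
= 6.939027123 g/L
Extracted = 18.6 - 6.939027123 = 11.66097288 g/L
Extraction % = 11.66097288 / 18.6 * 100
= 62.6934%

62.6934%


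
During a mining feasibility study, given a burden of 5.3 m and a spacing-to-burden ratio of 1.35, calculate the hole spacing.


Spacing = burden * ratio
= 5.3 * 1.35
= 7.155 m

7.155 m


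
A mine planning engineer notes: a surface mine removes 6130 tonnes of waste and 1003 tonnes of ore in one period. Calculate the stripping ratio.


6.1117

Stripping ratio = waste tonnage / ore tonnage
= 6130 / 1003
= 6.1117


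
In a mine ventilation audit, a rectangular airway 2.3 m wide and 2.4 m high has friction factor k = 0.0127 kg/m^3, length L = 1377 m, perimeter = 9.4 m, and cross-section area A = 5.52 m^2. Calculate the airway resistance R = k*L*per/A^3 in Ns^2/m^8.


0.9773 Ns^2/m^8

Compute the numerator:
k * L * per = 0.0127 * 1377 * 9.4
= 164.38626
Compute the denominator:
A^3 = 5.52^3 = 168.196608
Resistance:
R = 164.38626 / 168.196608
= 0.9773 Ns^2/m^8


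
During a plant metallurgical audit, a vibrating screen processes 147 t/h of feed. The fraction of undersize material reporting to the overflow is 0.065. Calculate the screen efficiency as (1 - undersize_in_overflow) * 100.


Screen efficiency = (1 - fraction of undersize in overflow) * 100
= (1 - 0.065) * 100
= 0.935 * 100
= 93.5%

93.5%


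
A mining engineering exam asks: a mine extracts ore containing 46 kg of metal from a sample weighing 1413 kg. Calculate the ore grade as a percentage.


Ore grade = (metal mass / ore mass) * 100
= (46 / 1413) * 100
= 0.03255484784 * 100
= 3.2555%

3.2555%


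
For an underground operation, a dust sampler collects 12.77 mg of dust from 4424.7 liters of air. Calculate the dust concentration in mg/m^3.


2.8861 mg/m^3

Convert liters to m^3: 1 m^3 = 1000 L
Concentration = mass / volume * 1000
= 12.77 / 4424.7 * 1000
= 0.002886071372 * 1000
= 2.8861 mg/m^3


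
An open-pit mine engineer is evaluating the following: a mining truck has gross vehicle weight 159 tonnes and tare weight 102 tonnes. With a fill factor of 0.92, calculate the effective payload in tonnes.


52.44 tonnes

Maximum payload = gross - tare
= 159 - 102 = 57 tonnes
Effective payload = max payload * fill factor
= 57 * 0.92
= 52.44 tonnes


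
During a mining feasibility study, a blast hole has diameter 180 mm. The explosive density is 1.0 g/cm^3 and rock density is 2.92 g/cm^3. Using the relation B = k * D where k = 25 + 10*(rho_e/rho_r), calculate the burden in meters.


5.1164 m

First, compute k:
rho_e / rho_r = 1.0 / 2.92 = 0.3424657534
k = 25 + 10 * 0.3424657534 = 28.42465753
Then, compute burden:
B = k * D / 1000 = 28.42465753 * 180 / 1000
= 5116.438356 / 1000
= 5.1164 m


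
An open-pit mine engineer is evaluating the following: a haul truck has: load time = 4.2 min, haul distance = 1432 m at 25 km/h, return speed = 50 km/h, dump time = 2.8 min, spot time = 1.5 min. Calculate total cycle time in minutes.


13.6552 min

Convert haul speed to m/min: 25 * 1000/60 = 416.6666667 m/min
Haul time = 1432 / 416.6666667 = 3.4368 min
Convert return speed to m/min: 50 * 1000/60 = 833.3333333 m/min
Return time = 1432 / 833.3333333 = 1.7184 min
Total cycle time:
= 4.2 + 3.4368 + 2.8 + 1.7184 + 1.5
= 13.6552 min


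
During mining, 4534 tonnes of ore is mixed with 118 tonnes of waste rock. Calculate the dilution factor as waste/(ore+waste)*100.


2.5365%

Total material = ore + waste
= 4534 + 118 = 4652 tonnes
Dilution = waste / total * 100
= 118 / 4652 * 100
= 0.02536543422 * 100
= 2.5365%


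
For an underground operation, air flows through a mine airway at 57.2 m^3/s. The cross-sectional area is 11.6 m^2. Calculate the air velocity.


Velocity = flow rate / cross-sectional area
= 57.2 / 11.6
= 4.931 m/s

4.931 m/s


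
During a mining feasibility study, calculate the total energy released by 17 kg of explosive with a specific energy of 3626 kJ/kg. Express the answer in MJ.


61.642 MJ

Energy = mass * specific_energy / 1000
= 17 * 3626 / 1000
= 61642 / 1000
= 61.642 MJ


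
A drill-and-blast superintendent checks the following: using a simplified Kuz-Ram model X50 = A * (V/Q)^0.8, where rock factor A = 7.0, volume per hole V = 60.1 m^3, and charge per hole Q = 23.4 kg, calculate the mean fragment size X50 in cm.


Compute V/Q:
V/Q = 60.1 / 23.4 = 2.568376068
Raise to the power 0.8:
(V/Q)^0.8 = 2.568376068^0.8 = 2.126801175
Multiply by A:
X50 = 7.0 * 2.126801175
= 14.8876 cm

14.8876 cm


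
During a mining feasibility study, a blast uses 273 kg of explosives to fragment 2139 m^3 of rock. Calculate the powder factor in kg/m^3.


0.1276 kg/m^3

Powder factor = explosive mass / rock volume
= 273 / 2139
= 0.1276 kg/m^3


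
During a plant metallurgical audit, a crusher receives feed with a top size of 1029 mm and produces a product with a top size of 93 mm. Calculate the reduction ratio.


Reduction ratio = feed size / product size
= 1029 / 93
= 11.0645

11.0645


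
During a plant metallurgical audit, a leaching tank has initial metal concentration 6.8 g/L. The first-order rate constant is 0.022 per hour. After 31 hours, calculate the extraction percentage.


Compute the exponent:
-k * t = -0.022 * 31 = -0.682
Remaining concentration:
C = 6.8 * exp(-0.682)
= 6.8 * 0.5056047709
= 3.438112442 g/L
Extracted = 6.8 - 3.438112442 = 3.361887558 g/L
Extraction % = 3.361887558 / 6.8 * 100
= 49.4395%

49.4395%


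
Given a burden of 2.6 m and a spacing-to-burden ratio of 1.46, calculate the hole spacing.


Spacing = burden * ratio
= 2.6 * 1.46
= 3.796 m

3.796 m


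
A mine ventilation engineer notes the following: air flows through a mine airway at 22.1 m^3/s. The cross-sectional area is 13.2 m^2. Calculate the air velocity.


Velocity = flow rate / cross-sectional area
= 22.1 / 13.2
= 1.6742 m/s

1.6742 m/s


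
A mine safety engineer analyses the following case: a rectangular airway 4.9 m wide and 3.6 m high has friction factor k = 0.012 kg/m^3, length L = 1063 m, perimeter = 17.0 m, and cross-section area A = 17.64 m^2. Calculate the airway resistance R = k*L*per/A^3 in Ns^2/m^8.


Compute the numerator:
k * L * per = 0.012 * 1063 * 17.0
= 216.852
Compute the denominator:
A^3 = 17.64^3 = 5489.031744
Resistance:
R = 216.852 / 5489.031744
= 0.0395 Ns^2/m^8

0.0395 Ns^2/m^8


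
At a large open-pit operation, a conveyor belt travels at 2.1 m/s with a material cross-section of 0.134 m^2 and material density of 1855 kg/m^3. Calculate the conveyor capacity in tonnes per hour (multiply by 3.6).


Volumetric flow = speed * area
= 2.1 * 0.134 = 0.2814 m^3/s
Mass flow = volumetric * density
= 0.2814 * 1855 = 521.997 kg/s
Convert to t/h: multiply by 3.6
Capacity = 521.997 * 3.6
= 1879.1892 t/h

1879.1892 t/h


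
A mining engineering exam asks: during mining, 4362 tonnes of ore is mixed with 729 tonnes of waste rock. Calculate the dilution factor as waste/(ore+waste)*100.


Total material = ore + waste
= 4362 + 729 = 5091 tonnes
Dilution = waste / total * 100
= 729 / 5091 * 100
= 0.1431938715 * 100
= 14.3194%

14.3194%


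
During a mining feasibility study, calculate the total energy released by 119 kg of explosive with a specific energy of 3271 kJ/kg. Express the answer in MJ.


Energy = mass * specific_energy / 1000
= 119 * 3271 / 1000
= 389249 / 1000
= 389.249 MJ

389.249 MJ


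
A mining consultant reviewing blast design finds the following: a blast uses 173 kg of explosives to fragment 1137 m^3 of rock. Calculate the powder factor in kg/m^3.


Powder factor = explosive mass / rock volume
= 173 / 1137
= 0.1522 kg/m^3

0.1522 kg/m^3


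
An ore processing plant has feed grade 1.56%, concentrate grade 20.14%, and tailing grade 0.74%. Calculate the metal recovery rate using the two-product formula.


Using the two-product formula:
R = 100 * c * (f - t) / (f * (c - t))
Numerator = 100 * 20.14 * (1.56 - 0.74)
= 100 * 20.14 * 0.82
= 1651.48
Denominator = 1.56 * (20.14 - 0.74)
= 1.56 * 19.4
= 30.264
R = 1651.48 / 30.264
= 54.5691%

54.5691%


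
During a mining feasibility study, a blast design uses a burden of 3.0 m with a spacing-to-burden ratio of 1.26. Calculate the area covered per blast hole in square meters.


First, find the spacing:
Spacing = burden * ratio = 3.0 * 1.26
= 3.78 m
Then, calculate the area:
Area = burden * spacing = 3.0 * 3.78
= 11.34 m^2

11.34 m^2


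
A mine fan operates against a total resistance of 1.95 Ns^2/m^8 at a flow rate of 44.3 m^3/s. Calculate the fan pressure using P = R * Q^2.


3826.8555 Pa

Compute Q^2:
Q^2 = 44.3^2 = 1962.49
Compute pressure:
P = R * Q^2 = 1.95 * 1962.49
= 3826.8555 Pa


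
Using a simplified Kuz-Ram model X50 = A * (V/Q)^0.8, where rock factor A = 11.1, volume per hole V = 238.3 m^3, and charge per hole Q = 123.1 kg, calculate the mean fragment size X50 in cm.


Compute V/Q:
V/Q = 238.3 / 123.1 = 1.935824533
Raise to the power 0.8:
(V/Q)^0.8 = 1.935824533^0.8 = 1.696261447
Multiply by A:
X50 = 11.1 * 1.696261447
= 18.8285 cm

18.8285 cm


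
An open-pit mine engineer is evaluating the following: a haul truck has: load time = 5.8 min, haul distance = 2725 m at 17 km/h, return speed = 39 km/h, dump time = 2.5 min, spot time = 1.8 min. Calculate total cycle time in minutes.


Convert haul speed to m/min: 17 * 1000/60 = 283.3333333 m/min
Haul time = 2725 / 283.3333333 = 9.617647059 min
Convert return speed to m/min: 39 * 1000/60 = 650 m/min
Return time = 2725 / 650 = 4.192307692 min
Total cycle time:
= 5.8 + 9.617647059 + 2.5 + 4.192307692 + 1.8
= 23.91 min

23.91 min


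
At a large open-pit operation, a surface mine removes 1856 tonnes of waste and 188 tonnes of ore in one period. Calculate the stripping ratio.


Stripping ratio = waste tonnage / ore tonnage
= 1856 / 188
= 9.8723

9.8723


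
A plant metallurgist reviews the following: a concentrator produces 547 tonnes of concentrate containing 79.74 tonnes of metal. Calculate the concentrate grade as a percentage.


Grade = (metal in concentrate / concentrate mass) * 100
= (79.74 / 547) * 100
= 0.1457769653 * 100
= 14.5777%

14.5777%


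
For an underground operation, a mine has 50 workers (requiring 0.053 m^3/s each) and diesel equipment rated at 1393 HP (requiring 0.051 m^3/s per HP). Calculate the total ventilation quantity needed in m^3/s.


73.693 m^3/s

Airflow for workers:
Q_people = 50 * 0.053 = 2.65 m^3/s
Airflow for diesel equipment:
Q_diesel = 1393 * 0.051 = 71.043 m^3/s
Total ventilation:
Q_total = 2.65 + 71.043
= 73.693 m^3/s


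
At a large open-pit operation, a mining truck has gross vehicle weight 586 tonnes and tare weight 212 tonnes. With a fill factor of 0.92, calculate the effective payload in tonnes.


344.08 tonnes

Maximum payload = gross - tare
= 586 - 212 = 374 tonnes
Effective payload = max payload * fill factor
= 374 * 0.92
= 344.08 tonnes


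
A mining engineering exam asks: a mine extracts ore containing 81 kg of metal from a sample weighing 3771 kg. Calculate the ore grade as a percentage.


Ore grade = (metal mass / ore mass) * 100
= (81 / 3771) * 100
= 0.0214797136 * 100
= 2.148%

2.148%


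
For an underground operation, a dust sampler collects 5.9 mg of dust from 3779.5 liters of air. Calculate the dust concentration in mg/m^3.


1.5611 mg/m^3

Convert liters to m^3: 1 m^3 = 1000 L
Concentration = mass / volume * 1000
= 5.9 / 3779.5 * 1000
= 0.001561053049 * 1000
= 1.5611 mg/m^3


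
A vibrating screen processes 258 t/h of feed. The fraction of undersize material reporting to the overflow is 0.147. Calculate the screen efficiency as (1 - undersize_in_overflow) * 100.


85.3%

Screen efficiency = (1 - fraction of undersize in overflow) * 100
= (1 - 0.147) * 100
= 0.853 * 100
= 85.3%


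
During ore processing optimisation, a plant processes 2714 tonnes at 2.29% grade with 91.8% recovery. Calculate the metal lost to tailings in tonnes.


Total metal in feed:
= 2714 * 2.29 / 100 = 62.1506 tonnes
Metal recovered:
= 62.1506 * 91.8 / 100 = 57.0542508 tonnes
Metal lost to tailings:
= 62.1506 - 57.0542508
= 5.0963 tonnes

5.0963 tonnes


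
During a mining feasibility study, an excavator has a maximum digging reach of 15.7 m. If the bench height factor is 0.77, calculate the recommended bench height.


Bench height = reach * factor
= 15.7 * 0.77
= 12.089 m

12.089 m


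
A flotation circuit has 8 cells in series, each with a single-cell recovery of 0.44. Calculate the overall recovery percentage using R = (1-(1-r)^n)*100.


99.0328%

Complement of single-cell recovery:
1 - r = 1 - 0.44 = 0.56
Raise to power n:
(1 - r)^8 = 0.56^8 = 0.009671731157
Overall recovery:
R = (1 - 0.009671731157) * 100
= 99.0328%


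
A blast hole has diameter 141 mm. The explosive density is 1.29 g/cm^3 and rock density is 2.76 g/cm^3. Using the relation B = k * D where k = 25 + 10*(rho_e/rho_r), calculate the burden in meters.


4.184 m

First, compute k:
rho_e / rho_r = 1.29 / 2.76 = 0.4673913043
k = 25 + 10 * 0.4673913043 = 29.67391304
Then, compute burden:
B = k * D / 1000 = 29.67391304 * 141 / 1000
= 4184.021739 / 1000
= 4.184 m


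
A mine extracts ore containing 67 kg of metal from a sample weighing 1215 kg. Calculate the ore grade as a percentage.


Ore grade = (metal mass / ore mass) * 100
= (67 / 1215) * 100
= 0.05514403292 * 100
= 5.5144%

5.5144%


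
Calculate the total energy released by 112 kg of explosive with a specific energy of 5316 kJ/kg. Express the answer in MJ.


Energy = mass * specific_energy / 1000
= 112 * 5316 / 1000
= 595392 / 1000
= 595.392 MJ

595.392 MJ


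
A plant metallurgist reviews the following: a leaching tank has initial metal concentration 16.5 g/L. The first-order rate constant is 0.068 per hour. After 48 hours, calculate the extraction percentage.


96.1765%

Compute the exponent:
-k * t = -0.068 * 48 = -3.264
Remaining concentration:
C = 16.5 * exp(-3.264)
= 16.5 * 0.03823515112
= 0.6308799935 g/L
Extracted = 16.5 - 0.6308799935 = 15.86912001 g/L
Extraction % = 15.86912001 / 16.5 * 100
= 96.1765%


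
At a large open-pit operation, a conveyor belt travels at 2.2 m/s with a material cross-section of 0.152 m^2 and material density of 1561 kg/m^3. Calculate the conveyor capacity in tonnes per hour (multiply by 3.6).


Volumetric flow = speed * area
= 2.2 * 0.152 = 0.3344 m^3/s
Mass flow = volumetric * density
= 0.3344 * 1561 = 521.9984 kg/s
Convert to t/h: multiply by 3.6
Capacity = 521.9984 * 3.6
= 1879.1942 t/h

1879.1942 t/h


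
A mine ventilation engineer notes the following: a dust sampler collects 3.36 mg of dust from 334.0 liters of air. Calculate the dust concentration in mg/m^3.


10.0599 mg/m^3

Convert liters to m^3: 1 m^3 = 1000 L
Concentration = mass / volume * 1000
= 3.36 / 334.0 * 1000
= 0.01005988024 * 1000
= 10.0599 mg/m^3


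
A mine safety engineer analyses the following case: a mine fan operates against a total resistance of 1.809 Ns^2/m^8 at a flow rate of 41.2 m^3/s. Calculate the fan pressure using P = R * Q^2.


Compute Q^2:
Q^2 = 41.2^2 = 1697.44
Compute pressure:
P = R * Q^2 = 1.809 * 1697.44
= 3070.669 Pa

3070.669 Pa


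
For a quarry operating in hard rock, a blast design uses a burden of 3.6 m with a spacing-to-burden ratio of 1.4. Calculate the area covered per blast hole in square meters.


18.144 m^2

First, find the spacing:
Spacing = burden * ratio = 3.6 * 1.4
= 5.04 m
Then, calculate the area:
Area = burden * spacing = 3.6 * 5.04
= 18.144 m^2


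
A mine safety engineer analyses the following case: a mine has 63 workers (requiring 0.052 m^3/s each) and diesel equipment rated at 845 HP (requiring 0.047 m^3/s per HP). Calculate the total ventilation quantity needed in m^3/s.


42.991 m^3/s

Airflow for workers:
Q_people = 63 * 0.052 = 3.276 m^3/s
Airflow for diesel equipment:
Q_diesel = 845 * 0.047 = 39.715 m^3/s
Total ventilation:
Q_total = 3.276 + 39.715
= 42.991 m^3/s


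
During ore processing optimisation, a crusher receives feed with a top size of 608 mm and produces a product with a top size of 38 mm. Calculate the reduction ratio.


16.0

Reduction ratio = feed size / product size
= 608 / 38
= 16.0


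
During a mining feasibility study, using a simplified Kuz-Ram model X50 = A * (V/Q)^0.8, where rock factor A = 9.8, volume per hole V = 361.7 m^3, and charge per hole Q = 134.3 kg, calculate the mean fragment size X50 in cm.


Compute V/Q:
V/Q = 361.7 / 134.3 = 2.693224125
Raise to the power 0.8:
(V/Q)^0.8 = 2.693224125^0.8 = 2.209113333
Multiply by A:
X50 = 9.8 * 2.209113333
= 21.6493 cm

21.6493 cm
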